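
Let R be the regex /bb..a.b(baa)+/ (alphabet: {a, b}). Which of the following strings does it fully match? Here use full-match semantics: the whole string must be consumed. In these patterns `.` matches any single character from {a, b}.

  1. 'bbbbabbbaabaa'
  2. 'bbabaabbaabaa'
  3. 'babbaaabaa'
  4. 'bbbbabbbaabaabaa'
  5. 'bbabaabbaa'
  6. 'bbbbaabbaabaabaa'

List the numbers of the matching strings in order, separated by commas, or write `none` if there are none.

1, 2, 4, 5, 6

1 → match
2 → match
3. 'babbaaabaa' → no match — must start with 'bb'
4 → match
5. 'bbabaabbaa' → match
6 → match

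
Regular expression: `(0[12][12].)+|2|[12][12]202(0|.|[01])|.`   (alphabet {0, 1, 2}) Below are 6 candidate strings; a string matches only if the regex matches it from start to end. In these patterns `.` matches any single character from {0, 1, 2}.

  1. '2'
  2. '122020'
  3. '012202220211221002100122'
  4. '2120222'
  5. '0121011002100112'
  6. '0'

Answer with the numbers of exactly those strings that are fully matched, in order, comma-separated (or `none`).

1 → match
2 → match
3 → no match
4 → no match
5 → match
6 → match

1, 2, 5, 6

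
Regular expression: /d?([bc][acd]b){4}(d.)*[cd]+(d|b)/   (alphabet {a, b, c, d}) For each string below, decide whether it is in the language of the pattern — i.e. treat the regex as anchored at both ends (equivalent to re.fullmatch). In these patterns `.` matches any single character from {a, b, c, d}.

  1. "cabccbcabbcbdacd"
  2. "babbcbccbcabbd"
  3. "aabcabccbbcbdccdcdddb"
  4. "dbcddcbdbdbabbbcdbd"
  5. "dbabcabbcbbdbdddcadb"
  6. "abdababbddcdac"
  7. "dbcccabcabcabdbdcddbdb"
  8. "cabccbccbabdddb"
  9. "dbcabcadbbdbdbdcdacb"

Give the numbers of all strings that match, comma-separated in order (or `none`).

1 → match
2 → no match
3 → no match
4 → no match
5 → no match
6 → no match
7 → no match
8 → no match
9 → no match

1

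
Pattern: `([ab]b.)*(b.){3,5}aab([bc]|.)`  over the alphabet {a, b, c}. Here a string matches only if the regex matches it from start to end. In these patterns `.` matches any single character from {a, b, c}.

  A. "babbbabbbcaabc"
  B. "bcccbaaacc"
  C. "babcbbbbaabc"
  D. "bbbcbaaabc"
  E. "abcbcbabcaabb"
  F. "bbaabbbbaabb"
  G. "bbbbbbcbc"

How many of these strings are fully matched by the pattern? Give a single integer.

4

A → match
B → no match
C → match
D → match
E → match
F → no match
G → no match
Total matched: 4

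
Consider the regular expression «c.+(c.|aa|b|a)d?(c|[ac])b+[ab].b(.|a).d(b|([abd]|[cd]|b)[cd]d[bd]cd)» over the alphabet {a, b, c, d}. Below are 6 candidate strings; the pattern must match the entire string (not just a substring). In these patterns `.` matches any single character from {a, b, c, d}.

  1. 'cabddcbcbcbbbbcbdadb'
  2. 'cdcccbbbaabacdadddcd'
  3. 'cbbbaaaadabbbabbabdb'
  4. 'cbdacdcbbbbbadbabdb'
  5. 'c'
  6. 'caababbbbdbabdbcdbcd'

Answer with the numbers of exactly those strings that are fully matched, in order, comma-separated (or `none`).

1, 2, 3, 4, 6

1 → match
2 → match
3 → match
4 → match
5 → no match
6 → match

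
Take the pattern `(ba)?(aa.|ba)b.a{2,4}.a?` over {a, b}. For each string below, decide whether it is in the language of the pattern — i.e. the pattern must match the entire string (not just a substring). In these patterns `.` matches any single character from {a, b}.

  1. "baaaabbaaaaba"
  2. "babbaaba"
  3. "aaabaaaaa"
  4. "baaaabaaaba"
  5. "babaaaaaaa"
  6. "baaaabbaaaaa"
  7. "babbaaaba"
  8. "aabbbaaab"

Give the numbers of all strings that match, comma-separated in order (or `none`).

1 → match
2 → match
3 → match
4 → match
5 → match
6 → match
7 → match
8 → match

1, 2, 3, 4, 5, 6, 7, 8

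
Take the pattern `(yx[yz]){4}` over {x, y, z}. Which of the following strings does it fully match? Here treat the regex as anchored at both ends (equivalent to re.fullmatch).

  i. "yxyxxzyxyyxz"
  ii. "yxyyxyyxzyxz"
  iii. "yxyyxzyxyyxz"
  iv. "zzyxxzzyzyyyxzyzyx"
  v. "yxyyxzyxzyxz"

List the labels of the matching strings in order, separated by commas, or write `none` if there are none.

ii, iii, v

i → no match
ii → match
iii → match
iv → no match — must start with "yx"
v → match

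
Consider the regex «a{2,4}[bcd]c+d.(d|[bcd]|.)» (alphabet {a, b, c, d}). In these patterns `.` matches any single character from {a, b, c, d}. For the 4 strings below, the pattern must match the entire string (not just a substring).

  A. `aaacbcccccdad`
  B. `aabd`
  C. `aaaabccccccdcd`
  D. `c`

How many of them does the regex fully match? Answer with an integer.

A → no match
B → no match
C → match
D → no match — must start with `a`
Total matched: 1

1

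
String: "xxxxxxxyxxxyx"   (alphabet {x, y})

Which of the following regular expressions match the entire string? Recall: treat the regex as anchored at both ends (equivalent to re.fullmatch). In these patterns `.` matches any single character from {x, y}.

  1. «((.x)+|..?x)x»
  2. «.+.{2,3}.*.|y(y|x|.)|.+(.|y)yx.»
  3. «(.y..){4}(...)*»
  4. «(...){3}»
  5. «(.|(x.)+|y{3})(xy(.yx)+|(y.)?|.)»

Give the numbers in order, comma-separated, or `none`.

2, 5

1 → no match — must end with "xx"
2 → match
3 → no match
4 → no match
5 → match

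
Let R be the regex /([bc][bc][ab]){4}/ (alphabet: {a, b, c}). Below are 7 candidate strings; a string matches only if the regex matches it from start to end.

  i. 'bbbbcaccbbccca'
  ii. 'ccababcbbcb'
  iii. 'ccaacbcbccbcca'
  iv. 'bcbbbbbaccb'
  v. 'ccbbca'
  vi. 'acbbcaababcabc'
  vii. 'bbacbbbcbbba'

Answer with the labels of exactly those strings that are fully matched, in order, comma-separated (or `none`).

vii

i → no match
ii → no match
iii → no match
iv → no match
v → no match
vi → no match
vii → match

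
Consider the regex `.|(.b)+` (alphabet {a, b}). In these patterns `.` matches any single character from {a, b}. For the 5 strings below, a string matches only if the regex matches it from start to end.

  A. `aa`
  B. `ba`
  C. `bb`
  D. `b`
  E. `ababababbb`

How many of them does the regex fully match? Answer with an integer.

3

A. `aa` → no match
B. `ba` → no match
C. `bb` → match
D. `b` → match
E. `ababababbb` → match
Total matched: 3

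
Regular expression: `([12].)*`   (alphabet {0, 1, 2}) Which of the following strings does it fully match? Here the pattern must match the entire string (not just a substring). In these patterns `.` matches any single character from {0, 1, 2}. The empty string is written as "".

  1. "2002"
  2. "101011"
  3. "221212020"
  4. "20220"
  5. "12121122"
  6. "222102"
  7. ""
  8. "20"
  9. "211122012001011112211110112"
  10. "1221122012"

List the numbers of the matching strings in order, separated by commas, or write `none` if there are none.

1 → no match
2 → match
3 → no match
4 → no match
5 → match
6 → no match
7 → match
8 → match
9 → no match
10 → match

2, 5, 7, 8, 10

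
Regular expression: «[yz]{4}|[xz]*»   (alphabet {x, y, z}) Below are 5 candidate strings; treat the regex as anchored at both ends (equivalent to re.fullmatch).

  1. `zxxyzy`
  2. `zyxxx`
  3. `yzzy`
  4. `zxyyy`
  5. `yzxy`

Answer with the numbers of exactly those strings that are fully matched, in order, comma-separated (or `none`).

1. `zxxyzy` → no match
2. `zyxxx` → no match
3. `yzzy` → match
4. `zxyyy` → no match
5. `yzxy` → no match

3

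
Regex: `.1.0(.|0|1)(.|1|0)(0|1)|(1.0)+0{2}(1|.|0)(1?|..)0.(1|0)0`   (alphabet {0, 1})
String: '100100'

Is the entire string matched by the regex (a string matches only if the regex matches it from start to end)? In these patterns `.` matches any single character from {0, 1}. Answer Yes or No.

No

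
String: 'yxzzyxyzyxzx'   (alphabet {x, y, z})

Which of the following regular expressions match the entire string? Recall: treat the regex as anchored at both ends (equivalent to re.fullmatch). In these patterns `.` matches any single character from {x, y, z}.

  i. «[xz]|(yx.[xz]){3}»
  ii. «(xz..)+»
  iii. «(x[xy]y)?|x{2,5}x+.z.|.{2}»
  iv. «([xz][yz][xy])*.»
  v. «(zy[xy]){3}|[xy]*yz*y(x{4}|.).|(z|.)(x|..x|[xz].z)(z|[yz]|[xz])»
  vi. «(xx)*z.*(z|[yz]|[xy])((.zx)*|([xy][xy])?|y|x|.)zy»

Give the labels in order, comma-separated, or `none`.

i → match
ii → no match — must start with 'xz'
iii → no match
iv → no match
v → no match
vi → no match — must end with 'zy'

i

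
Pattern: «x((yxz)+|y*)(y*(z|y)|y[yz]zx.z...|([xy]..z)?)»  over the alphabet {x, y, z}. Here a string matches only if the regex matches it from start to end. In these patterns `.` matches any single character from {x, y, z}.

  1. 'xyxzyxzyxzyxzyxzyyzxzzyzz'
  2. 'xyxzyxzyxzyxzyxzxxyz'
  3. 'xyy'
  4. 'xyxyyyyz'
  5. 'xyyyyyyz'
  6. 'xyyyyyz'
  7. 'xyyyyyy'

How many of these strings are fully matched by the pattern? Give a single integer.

6

1 → match
2 → match
3 → match
4 → no match
5 → match
6 → match
7 → match
Total matched: 6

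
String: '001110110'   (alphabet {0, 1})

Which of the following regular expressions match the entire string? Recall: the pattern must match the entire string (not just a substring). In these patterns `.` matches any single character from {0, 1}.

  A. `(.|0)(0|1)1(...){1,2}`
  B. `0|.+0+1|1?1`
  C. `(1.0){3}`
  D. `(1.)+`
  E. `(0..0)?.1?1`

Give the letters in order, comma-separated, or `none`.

A

A → match
B → no match
C → no match — must start with '1'
D → no match — must start with '1'
E → no match — must end with '1'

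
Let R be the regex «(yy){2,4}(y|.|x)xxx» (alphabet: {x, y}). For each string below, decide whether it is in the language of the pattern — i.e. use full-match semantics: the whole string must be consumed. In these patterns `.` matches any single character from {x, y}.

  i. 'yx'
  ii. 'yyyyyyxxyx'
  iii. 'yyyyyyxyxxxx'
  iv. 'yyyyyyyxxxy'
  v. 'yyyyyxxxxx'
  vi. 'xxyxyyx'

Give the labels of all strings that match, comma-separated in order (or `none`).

i → no match — must start with 'yy'
ii → no match — must end with 'xxx'
iii → no match
iv → no match — must end with 'xxx'
v → no match
vi → no match — must start with 'yy'

none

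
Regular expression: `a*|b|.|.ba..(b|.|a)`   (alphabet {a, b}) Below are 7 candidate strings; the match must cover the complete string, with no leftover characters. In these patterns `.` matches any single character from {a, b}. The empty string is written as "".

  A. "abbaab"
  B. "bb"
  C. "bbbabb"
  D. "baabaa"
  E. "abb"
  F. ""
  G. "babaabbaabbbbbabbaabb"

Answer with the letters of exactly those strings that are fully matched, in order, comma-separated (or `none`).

F

A → no match
B → no match
C → no match
D → no match
E → no match
F → match
G → no match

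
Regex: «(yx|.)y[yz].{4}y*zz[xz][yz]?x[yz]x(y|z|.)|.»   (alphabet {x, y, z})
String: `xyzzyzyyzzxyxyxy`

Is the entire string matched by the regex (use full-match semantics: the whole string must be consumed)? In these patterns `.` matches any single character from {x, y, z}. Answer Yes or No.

Yes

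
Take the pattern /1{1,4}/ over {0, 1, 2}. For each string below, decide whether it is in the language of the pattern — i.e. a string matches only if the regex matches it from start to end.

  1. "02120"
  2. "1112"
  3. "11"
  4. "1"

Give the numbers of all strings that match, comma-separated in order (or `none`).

3, 4

1 → no match — must start with "1"
2 → no match — must end with "1"
3 → match
4 → match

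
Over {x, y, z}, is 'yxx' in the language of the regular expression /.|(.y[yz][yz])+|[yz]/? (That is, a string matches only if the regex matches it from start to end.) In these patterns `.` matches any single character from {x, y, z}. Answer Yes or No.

No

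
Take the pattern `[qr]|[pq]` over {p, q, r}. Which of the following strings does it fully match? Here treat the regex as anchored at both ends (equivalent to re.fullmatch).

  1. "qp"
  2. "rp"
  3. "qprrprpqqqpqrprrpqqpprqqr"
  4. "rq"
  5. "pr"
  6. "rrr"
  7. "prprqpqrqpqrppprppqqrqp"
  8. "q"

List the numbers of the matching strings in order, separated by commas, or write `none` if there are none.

1 → no match
2 → no match
3 → no match
4 → no match
5 → no match
6 → no match
7 → no match
8 → match

8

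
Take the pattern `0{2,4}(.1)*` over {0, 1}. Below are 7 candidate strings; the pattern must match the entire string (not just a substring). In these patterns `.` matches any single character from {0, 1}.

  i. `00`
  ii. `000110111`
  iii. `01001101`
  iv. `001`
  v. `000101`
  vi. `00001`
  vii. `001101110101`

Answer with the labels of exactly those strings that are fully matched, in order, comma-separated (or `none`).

i, ii, v, vi, vii

i. `00` → match
ii. `000110111` → match
iii. `01001101` → no match
iv. `001` → no match
v. `000101` → match
vi. `00001` → match
vii. `001101110101` → match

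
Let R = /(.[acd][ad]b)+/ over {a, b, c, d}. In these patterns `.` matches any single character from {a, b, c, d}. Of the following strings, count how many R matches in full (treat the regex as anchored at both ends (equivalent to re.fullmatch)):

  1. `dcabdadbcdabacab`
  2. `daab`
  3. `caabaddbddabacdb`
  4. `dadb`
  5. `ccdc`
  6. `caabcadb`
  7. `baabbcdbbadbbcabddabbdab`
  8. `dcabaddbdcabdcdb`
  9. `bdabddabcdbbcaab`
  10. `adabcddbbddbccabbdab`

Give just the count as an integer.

1 → match
2 → match
3 → match
4 → match
5 → no match — must end with `b`
6 → match
7 → match
8 → match
9 → no match
10 → match
Total matched: 8

8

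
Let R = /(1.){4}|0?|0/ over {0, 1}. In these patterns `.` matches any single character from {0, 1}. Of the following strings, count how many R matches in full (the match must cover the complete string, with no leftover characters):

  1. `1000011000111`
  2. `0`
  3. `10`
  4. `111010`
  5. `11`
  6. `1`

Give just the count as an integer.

1 → no match
2 → match
3 → no match
4 → no match
5 → no match
6 → no match
Total matched: 1

1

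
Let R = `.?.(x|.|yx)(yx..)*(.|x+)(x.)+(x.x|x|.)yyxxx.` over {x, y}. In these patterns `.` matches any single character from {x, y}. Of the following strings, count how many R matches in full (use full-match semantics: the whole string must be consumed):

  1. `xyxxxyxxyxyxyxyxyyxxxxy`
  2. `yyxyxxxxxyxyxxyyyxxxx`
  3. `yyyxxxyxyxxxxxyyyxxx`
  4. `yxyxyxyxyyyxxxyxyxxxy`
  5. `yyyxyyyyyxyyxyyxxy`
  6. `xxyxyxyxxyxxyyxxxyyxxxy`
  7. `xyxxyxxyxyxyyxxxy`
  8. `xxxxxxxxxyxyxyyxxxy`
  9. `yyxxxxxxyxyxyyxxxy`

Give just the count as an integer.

3

1 → no match
2 → match
3 → no match
4 → no match
5 → no match
6 → no match
7 → no match
8 → match
9 → match
Total matched: 3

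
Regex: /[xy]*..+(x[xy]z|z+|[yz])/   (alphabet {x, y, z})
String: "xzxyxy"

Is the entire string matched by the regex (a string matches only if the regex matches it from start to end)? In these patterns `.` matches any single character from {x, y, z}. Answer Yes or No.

Yes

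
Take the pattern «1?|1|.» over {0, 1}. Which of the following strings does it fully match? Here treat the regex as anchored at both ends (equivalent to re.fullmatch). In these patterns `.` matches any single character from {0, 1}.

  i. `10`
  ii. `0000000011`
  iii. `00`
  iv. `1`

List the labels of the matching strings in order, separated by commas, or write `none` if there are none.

iv

i → no match
ii → no match
iii → no match
iv → match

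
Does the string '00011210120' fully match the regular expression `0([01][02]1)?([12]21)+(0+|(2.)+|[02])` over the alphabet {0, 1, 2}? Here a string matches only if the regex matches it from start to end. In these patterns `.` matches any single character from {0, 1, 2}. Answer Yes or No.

No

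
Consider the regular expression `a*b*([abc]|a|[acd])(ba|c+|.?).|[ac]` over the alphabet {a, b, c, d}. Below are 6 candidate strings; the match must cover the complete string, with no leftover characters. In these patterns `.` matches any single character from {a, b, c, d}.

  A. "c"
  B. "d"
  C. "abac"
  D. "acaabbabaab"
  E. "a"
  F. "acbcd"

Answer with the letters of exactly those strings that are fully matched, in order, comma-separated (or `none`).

A → match
B → no match
C → match
D → no match
E → match
F → no match

A, C, E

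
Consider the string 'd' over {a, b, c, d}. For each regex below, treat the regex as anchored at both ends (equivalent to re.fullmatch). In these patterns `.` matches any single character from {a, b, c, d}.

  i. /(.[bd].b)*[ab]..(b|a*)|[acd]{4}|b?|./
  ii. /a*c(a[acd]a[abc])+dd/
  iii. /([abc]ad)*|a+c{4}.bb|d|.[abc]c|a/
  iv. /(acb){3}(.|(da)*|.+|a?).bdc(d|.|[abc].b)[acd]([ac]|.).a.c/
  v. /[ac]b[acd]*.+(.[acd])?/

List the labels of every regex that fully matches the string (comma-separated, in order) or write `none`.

i → match
ii → no match — must end with 'dd'
iii → match
iv → no match — must start with 'acb'
v → no match

i, iii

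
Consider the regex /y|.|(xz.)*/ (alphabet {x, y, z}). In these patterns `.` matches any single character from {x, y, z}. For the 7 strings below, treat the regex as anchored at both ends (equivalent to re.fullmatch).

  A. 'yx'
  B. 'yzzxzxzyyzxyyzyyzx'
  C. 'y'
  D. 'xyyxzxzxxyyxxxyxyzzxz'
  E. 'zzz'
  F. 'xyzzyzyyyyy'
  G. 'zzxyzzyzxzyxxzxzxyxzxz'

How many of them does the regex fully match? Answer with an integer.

1

A. 'yx' → no match
B → no match
C. 'y' → match
D → no match
E. 'zzz' → no match
F. 'xyzzyzyyyyy' → no match
G → no match
Total matched: 1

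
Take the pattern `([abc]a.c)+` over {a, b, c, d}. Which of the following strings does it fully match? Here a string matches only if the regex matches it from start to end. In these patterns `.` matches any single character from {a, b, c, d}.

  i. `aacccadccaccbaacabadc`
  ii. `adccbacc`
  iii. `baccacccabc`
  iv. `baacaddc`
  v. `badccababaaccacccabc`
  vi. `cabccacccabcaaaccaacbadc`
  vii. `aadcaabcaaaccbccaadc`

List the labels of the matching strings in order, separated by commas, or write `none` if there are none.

vi

i → no match
ii → no match
iii → no match
iv → no match
v → no match
vi → match
vii → no match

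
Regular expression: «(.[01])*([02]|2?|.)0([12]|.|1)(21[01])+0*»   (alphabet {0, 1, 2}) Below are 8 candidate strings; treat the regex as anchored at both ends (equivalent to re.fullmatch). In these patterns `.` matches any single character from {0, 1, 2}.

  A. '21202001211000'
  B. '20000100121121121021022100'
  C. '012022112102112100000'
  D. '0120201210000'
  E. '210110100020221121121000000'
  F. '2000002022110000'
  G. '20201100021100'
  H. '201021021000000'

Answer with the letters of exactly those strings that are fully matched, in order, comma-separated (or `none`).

A → match
B → no match
C → match
D → match
E → match
F → match
G → match
H → no match

A, C, D, E, F, G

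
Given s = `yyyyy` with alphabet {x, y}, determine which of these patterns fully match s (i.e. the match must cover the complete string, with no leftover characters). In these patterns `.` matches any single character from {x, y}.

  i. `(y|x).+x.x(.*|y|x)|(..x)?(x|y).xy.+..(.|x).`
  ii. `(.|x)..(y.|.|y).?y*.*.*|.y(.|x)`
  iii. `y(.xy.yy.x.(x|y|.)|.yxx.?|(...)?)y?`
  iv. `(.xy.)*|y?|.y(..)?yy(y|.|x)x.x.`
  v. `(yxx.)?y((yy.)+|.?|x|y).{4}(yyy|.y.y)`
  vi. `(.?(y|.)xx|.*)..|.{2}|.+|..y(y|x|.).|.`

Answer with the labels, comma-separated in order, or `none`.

ii, iii, vi

i → no match
ii → match
iii → match
iv → no match
v → no match
vi → match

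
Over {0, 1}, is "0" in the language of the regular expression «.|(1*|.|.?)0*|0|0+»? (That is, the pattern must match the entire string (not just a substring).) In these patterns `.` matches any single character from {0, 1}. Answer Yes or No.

Yes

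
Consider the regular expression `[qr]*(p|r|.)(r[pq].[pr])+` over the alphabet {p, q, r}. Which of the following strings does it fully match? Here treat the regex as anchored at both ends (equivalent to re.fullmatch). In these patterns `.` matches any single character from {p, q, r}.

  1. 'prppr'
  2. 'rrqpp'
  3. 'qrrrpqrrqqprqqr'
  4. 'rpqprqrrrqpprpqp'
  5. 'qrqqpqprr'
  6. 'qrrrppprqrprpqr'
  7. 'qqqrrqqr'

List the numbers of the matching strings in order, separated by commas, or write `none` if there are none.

1. 'prppr' → match
2. 'rrqpp' → match
3 → match
4 → no match
5. 'qrqqpqprr' → no match
6 → match
7. 'qqqrrqqr' → match

1, 2, 3, 6, 7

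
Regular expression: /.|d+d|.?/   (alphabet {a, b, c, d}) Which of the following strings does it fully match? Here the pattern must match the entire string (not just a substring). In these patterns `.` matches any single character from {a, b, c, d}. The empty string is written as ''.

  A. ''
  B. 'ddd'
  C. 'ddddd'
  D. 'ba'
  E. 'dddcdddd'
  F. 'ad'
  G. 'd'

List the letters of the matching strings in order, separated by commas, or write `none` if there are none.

A. '' → match
B. 'ddd' → match
C. 'ddddd' → match
D. 'ba' → no match
E. 'dddcdddd' → no match
F. 'ad' → no match
G. 'd' → match

A, B, C, G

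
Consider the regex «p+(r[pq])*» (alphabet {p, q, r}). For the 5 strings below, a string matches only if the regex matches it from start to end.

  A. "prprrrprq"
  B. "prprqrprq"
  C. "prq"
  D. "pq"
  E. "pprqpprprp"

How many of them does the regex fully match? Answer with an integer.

A → no match
B → match
C → match
D → no match
E → no match
Total matched: 2

2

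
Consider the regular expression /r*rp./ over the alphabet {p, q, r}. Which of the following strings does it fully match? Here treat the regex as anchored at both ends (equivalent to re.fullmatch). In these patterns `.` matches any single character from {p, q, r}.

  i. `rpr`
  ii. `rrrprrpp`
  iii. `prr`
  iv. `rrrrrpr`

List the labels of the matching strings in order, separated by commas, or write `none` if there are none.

i → match
ii → no match
iii → no match
iv → match

i, iv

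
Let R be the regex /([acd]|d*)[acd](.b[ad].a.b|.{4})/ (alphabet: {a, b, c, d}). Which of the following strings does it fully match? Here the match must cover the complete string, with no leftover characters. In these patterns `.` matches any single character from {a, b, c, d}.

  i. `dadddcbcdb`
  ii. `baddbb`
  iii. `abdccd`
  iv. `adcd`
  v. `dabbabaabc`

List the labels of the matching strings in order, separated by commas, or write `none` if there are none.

none

i → no match
ii → no match
iii → no match
iv → no match
v → no match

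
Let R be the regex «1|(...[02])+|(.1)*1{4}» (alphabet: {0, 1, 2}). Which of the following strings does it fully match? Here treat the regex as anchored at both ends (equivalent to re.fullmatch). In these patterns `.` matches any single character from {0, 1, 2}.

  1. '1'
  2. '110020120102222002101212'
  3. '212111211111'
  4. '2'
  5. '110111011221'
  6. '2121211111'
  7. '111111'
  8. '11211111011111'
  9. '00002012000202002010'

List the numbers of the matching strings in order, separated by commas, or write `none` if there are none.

1 → match
2 → match
3 → match
4 → no match
5 → no match
6 → match
7 → match
8 → match
9 → match

1, 2, 3, 6, 7, 8, 9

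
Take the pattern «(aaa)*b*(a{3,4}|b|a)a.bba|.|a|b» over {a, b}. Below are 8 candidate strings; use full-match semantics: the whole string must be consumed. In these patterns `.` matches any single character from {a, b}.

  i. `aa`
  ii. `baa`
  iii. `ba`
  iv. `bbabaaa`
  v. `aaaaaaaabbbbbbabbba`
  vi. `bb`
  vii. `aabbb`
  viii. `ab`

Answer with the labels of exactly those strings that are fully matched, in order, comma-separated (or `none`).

none

i → no match
ii → no match
iii → no match
iv → no match
v → no match
vi → no match
vii → no match
viii → no match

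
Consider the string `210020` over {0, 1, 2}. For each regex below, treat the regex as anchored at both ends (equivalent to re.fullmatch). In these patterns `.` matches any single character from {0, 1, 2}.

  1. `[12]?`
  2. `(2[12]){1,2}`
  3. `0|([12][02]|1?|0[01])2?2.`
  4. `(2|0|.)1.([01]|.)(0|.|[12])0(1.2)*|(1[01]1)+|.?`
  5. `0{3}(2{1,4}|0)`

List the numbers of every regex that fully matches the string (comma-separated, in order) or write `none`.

1 → no match
2 → no match
3 → no match
4 → match
5 → no match — must start with `0`

4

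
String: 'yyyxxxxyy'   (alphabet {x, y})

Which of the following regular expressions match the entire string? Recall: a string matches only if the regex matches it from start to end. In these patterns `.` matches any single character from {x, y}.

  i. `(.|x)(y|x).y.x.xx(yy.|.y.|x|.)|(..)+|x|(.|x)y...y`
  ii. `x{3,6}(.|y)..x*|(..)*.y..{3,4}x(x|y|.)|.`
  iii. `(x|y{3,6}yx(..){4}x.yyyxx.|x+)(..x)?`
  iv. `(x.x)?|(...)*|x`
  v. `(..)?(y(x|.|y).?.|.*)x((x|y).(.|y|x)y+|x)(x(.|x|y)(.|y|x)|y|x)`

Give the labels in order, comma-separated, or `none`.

iv, v

i → no match
ii → no match
iii → no match
iv → match
v → match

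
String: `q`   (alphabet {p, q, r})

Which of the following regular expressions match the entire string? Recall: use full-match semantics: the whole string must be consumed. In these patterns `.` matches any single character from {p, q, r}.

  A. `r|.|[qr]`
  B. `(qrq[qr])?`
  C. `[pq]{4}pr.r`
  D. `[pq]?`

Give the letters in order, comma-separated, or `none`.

A → match
B → no match
C → no match — must end with `r`
D → match

A, D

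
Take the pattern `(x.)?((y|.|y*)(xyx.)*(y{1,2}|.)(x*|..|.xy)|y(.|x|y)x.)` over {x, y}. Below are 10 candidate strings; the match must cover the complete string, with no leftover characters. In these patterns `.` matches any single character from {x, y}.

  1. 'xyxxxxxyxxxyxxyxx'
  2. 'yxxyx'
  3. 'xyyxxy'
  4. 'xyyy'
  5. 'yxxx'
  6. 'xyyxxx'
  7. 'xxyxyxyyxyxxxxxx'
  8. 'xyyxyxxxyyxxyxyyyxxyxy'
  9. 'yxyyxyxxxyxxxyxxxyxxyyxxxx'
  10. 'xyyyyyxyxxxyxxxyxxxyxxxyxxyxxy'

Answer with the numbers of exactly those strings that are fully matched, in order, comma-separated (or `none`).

3, 4, 5, 6, 10

1 → no match
2. 'yxxyx' → no match
3. 'xyyxxy' → match
4. 'xyyy' → match
5. 'yxxx' → match
6. 'xyyxxx' → match
7 → no match
8 → no match
9 → no match
10 → match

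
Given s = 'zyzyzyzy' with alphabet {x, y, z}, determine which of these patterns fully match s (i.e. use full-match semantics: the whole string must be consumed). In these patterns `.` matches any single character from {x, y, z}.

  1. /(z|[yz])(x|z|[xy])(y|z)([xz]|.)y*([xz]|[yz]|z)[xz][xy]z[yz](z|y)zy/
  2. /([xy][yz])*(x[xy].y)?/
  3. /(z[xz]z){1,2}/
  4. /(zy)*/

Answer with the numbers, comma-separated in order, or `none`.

1 → no match
2 → no match
3 → no match — must end with 'z'
4 → match

4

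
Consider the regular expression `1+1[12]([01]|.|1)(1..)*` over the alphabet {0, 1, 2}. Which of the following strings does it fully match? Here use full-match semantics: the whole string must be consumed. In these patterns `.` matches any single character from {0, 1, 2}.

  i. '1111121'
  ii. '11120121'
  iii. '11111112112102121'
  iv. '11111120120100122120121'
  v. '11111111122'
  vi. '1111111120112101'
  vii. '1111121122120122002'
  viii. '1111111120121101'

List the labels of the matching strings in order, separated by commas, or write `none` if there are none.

i, ii, iii, iv, v, vi, viii

i. '1111121' → match
ii. '11120121' → match
iii → match
iv → match
v. '11111111122' → match
vi → match
vii → no match
viii → match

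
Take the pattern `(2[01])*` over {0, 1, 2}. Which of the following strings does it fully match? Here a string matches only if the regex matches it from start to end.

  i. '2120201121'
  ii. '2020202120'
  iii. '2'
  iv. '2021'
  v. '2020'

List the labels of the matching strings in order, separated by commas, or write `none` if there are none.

i → no match
ii → match
iii → no match
iv → match
v → match

ii, iv, v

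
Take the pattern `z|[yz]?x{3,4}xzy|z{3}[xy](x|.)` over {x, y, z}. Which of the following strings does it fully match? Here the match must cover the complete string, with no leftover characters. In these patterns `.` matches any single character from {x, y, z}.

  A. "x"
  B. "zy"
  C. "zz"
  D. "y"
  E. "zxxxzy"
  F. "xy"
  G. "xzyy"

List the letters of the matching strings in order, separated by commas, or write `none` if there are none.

none

A → no match
B → no match
C → no match
D → no match
E → no match
F → no match
G → no match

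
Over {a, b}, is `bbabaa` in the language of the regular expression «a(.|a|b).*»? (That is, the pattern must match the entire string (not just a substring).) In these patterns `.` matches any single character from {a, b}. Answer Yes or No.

No

Every match must start with `a`, but `bbabaa` does not.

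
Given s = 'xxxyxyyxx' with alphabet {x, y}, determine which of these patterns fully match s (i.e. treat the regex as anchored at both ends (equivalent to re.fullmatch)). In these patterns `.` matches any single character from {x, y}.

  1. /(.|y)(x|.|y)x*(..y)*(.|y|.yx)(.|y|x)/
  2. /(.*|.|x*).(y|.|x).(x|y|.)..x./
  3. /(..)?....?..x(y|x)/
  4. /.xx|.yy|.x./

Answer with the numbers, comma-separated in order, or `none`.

2, 3

1 → no match
2 → match
3 → match
4 → no match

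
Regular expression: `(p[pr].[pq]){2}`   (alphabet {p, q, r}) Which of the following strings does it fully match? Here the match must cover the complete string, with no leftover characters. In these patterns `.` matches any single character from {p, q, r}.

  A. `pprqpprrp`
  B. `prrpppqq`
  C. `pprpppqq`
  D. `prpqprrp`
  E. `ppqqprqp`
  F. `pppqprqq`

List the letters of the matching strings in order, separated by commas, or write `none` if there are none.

B, C, D, E, F

A → no match
B → match
C → match
D → match
E → match
F → match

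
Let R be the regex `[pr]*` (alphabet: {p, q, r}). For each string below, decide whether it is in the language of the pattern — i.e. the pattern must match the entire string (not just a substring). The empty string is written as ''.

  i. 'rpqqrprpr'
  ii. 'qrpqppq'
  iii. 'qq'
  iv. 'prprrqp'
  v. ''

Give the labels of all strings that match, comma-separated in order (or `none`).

i → no match
ii → no match
iii → no match
iv → no match
v → match

v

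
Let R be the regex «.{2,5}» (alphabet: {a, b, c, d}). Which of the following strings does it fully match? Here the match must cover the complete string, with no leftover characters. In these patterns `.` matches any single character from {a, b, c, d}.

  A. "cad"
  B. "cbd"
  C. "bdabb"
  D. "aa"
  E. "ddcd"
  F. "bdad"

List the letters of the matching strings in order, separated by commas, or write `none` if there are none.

A, B, C, D, E, F

A. "cad" → match
B. "cbd" → match
C. "bdabb" → match
D. "aa" → match
E. "ddcd" → match
F. "bdad" → match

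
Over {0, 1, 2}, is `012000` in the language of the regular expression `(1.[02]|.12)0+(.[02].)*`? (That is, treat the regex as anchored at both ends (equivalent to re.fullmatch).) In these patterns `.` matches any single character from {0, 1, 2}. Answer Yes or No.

Yes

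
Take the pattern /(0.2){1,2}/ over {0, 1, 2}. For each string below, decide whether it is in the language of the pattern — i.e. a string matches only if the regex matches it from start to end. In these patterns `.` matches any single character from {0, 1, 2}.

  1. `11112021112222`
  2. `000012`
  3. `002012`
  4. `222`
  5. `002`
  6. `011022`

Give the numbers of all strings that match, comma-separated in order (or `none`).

3, 5

1 → no match — must start with `0`
2. `000012` → no match
3. `002012` → match
4. `222` → no match — must start with `0`
5. `002` → match
6. `011022` → no match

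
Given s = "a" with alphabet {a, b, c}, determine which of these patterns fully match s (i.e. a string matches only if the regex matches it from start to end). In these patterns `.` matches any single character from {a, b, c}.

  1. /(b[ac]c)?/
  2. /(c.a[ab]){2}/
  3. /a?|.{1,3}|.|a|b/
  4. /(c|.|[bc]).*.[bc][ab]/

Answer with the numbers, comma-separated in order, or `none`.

1 → no match
2 → no match — must start with "c"
3 → match
4 → no match

3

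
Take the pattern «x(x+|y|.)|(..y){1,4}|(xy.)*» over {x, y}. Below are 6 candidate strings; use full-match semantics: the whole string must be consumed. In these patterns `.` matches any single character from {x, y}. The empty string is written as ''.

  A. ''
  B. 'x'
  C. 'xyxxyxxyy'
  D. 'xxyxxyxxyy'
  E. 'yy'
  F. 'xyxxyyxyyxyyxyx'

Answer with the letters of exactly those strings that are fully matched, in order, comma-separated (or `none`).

A, C, F

A. '' → match
B. 'x' → no match
C. 'xyxxyxxyy' → match
D. 'xxyxxyxxyy' → no match
E. 'yy' → no match
F → match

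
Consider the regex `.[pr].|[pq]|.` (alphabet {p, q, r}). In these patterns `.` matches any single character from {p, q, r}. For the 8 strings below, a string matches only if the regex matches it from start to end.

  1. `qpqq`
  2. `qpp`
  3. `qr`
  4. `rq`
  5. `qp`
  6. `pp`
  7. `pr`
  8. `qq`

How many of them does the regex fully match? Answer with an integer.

1

1 → no match
2 → match
3 → no match
4 → no match
5 → no match
6 → no match
7 → no match
8 → no match
Total matched: 1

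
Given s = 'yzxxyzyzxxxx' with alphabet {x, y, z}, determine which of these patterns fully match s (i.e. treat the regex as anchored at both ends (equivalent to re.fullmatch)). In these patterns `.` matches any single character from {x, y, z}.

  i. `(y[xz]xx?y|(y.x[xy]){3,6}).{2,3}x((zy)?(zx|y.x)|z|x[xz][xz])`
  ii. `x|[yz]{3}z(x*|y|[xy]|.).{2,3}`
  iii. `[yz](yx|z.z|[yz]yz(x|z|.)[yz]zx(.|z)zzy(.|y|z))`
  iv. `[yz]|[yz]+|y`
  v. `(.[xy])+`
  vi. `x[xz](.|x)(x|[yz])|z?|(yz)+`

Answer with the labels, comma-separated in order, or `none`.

i → match
ii → no match
iii → no match
iv → no match
v → no match
vi → no match

i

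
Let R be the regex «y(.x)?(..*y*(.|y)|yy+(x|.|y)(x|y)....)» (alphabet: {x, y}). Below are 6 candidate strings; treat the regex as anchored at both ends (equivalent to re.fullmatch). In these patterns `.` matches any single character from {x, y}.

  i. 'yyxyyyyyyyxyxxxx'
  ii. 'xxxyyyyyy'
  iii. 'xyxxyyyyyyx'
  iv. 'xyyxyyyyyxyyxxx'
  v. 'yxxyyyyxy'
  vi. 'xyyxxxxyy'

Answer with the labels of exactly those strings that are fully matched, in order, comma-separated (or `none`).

i, v

i → match
ii → no match — must start with 'y'
iii → no match — must start with 'y'
iv → no match — must start with 'y'
v → match
vi → no match — must start with 'y'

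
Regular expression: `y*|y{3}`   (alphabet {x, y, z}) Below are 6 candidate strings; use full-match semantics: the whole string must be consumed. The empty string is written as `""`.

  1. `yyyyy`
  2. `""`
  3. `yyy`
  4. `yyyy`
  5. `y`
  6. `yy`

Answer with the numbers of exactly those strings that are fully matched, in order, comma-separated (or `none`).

1 → match
2 → match
3 → match
4 → match
5 → match
6 → match

1, 2, 3, 4, 5, 6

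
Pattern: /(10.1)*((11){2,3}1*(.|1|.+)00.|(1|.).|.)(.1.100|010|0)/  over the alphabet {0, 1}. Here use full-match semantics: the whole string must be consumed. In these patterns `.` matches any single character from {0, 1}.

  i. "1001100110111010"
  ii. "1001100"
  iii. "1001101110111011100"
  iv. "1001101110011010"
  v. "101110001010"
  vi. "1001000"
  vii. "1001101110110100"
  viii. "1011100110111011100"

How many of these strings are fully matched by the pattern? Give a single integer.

7

i → match
ii. "1001100" → match
iii → match
iv → match
v. "101110001010" → no match
vi. "1001000" → match
vii → match
viii → match
Total matched: 7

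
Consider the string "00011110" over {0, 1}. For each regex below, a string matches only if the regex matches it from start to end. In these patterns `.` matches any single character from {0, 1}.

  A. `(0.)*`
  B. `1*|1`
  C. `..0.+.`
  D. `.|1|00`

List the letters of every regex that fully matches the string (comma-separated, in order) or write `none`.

C

A → no match
B → no match
C → match
D → no match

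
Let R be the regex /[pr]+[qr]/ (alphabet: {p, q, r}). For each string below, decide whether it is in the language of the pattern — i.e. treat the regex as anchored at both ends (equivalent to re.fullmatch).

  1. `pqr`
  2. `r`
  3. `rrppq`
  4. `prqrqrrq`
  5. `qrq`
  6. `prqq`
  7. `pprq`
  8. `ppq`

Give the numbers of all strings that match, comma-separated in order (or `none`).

3, 7, 8

1. `pqr` → no match
2. `r` → no match
3. `rrppq` → match
4. `prqrqrrq` → no match
5. `qrq` → no match
6. `prqq` → no match
7. `pprq` → match
8. `ppq` → match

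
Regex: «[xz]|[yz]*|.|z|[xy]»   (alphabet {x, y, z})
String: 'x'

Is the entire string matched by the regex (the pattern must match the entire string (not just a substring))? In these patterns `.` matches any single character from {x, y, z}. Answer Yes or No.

Yes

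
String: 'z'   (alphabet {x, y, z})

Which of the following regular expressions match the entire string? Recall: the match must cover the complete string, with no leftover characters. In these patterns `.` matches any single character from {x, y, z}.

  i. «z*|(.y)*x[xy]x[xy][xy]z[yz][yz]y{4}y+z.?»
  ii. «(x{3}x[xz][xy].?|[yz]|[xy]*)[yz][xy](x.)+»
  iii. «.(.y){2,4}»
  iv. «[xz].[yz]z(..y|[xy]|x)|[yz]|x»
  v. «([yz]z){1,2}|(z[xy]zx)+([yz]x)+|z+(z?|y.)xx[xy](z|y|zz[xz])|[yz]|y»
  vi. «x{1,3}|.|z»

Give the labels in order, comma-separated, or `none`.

i → match
ii → no match
iii → no match — must end with 'y'
iv → match
v → match
vi → match

i, iv, v, vi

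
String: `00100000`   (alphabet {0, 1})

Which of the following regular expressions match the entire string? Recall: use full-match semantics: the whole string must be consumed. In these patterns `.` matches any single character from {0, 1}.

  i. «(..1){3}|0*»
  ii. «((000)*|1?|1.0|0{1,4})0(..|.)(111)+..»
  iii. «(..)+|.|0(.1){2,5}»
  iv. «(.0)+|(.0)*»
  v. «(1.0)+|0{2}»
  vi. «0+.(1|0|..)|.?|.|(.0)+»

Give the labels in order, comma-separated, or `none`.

iii, iv, vi

i → no match
ii → no match
iii → match
iv → match
v → no match
vi → match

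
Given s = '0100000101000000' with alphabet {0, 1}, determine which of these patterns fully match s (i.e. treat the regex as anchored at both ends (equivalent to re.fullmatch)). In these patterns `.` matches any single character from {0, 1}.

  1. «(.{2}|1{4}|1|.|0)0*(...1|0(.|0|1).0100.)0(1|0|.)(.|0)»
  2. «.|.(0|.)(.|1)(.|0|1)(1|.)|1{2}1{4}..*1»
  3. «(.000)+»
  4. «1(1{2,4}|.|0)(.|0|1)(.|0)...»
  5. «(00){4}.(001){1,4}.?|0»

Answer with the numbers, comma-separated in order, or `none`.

1 → match
2 → no match
3 → no match
4 → no match — must start with '1'
5 → no match

1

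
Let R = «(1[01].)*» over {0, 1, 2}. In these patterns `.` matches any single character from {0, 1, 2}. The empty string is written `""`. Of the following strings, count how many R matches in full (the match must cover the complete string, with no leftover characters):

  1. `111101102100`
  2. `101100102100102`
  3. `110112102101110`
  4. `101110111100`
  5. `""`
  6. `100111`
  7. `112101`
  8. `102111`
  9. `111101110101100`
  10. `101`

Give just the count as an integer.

1 → match
2 → match
3 → match
4 → match
5 → match
6 → match
7 → match
8 → match
9 → match
10 → match
Total matched: 10

10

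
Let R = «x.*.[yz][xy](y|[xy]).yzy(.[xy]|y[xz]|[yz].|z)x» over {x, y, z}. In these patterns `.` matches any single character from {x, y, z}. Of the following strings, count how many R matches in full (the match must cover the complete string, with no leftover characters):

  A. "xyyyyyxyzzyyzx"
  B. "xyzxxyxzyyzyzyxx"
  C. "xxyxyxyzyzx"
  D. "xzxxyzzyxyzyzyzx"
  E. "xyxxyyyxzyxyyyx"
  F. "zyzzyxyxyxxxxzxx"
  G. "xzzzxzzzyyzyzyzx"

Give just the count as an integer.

A → no match
B → no match
C → match
D → match
E → no match
F → no match — must start with "x"
G → match
Total matched: 3

3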